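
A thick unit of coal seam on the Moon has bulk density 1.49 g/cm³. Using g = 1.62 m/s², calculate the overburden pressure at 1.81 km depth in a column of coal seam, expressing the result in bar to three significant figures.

43.7 bar

coal seam: 1490 kg/m³ × 1.62 m/s² × 1810 m = 4.369×10^6 Pa = 43.69 bar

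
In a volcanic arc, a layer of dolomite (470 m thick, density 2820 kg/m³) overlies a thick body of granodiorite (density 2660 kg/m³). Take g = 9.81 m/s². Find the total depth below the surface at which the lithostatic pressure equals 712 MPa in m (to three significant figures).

Pressure at base of upper layers: 2820×9.81×470 = 1.300×10^7 Pa = 13.00 MPa
Remaining pressure to be supplied by granodiorite: 7.120×10^8 − 1.300×10^7 = 6.990×10^8 Pa
Additional depth in granodiorite = 6.990×10^8 Pa / (2660 kg/m³ × 9.81 m/s²) = 26787 m
Total depth = 470 m + 26787 m = 27257 m

27300 m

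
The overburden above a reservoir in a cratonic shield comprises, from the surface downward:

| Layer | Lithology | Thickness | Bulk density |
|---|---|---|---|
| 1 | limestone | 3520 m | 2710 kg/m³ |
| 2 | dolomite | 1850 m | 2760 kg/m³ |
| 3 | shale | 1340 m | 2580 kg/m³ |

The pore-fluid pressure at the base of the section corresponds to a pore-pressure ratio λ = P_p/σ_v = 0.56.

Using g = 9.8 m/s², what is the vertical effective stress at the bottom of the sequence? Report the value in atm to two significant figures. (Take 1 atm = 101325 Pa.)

770 atm

Overburden (lithostatic) stress σ_v:
limestone: 2710 kg/m³ × 9.8 m/s² × 3520 m = 9.348×10^7 Pa = 93.48 MPa
dolomite: 2760 kg/m³ × 9.8 m/s² × 1850 m = 5.004×10^7 Pa = 50.04 MPa
shale: 2580 kg/m³ × 9.8 m/s² × 1340 m = 3.388×10^7 Pa = 33.88 MPa
Total = 93.48 + 50.04 + 33.88 = 177.40 MPa
Pore pressure P_p = λ·σ_v = 0.56 × 177.4 MPa = 99.35 MPa
Effective stress σ' = σ_v − P_p = 177.4 − 99.35 = 78.058 MPa = 770.37 atm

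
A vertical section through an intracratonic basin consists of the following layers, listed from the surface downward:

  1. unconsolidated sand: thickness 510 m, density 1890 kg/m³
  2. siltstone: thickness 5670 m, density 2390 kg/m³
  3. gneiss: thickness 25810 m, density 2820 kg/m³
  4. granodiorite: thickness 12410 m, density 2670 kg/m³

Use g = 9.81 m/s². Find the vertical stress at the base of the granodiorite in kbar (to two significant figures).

12 kbar

unconsolidated sand: 1890 kg/m³ × 9.81 m/s² × 510 m = 9.456×10^6 Pa = 0.09456 kbar
siltstone: 2390 kg/m³ × 9.81 m/s² × 5670 m = 1.329×10^8 Pa = 1.329 kbar
gneiss: 2820 kg/m³ × 9.81 m/s² × 25810 m = 7.140×10^8 Pa = 7.140 kbar
granodiorite: 2670 kg/m³ × 9.81 m/s² × 12410 m = 3.251×10^8 Pa = 3.251 kbar
Total = 0.09456 + 1.329 + 7.140 + 3.251 = 11.815 kbar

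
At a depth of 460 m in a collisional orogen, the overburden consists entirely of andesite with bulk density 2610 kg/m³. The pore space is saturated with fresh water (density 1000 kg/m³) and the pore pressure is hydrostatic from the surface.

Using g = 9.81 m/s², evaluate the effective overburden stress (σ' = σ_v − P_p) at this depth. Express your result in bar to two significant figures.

Overburden (lithostatic) stress σ_v:
andesite: 2610 kg/m³ × 9.81 m/s² × 460 m = 1.178×10^7 Pa = 11.78 MPa
Pore pressure P_p = 1000 kg/m³ × 9.81 m/s² × 460 m = 4.513×10^6 Pa = 4.513 MPa
Effective stress σ' = σ_v − P_p = 11.78 − 4.513 = 7.2653 MPa = 72.653 bar

73 bar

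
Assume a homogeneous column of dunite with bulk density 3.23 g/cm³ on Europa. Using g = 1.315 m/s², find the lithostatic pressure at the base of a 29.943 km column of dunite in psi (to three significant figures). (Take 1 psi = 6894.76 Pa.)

18400 psi

dunite: 3230 kg/m³ × 1.315 m/s² × 29943 m = 1.272×10^8 Pa = 18446 psi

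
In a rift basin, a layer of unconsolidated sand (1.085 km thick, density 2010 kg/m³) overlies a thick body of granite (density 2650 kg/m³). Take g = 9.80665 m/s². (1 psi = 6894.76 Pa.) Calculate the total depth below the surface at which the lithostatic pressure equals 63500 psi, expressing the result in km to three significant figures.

Pressure at base of upper layers: 2010×9.80665×1085 = 2.139×10^7 Pa = 3102 psi
Remaining pressure to be supplied by granite: 4.378×10^8 − 2.139×10^7 = 4.164×10^8 Pa
Additional depth in granite = 4.164×10^8 Pa / (2650 kg/m³ × 9.80665 m/s²) = 16024 m
Total depth = 1085 m + 16024 m = 17109 m
= 17.109 km

17.1 km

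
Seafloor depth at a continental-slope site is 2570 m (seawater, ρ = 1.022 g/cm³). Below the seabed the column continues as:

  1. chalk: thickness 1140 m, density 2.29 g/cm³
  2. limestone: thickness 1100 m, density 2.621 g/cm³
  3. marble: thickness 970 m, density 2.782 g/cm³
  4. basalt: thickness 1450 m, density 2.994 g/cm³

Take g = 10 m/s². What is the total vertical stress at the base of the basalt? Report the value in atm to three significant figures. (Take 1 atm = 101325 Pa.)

1500 atm

seawater: 1022 kg/m³ × 10 m/s² × 2570 m = 2.627×10^7 Pa = 259.2 atm
chalk: 2290 kg/m³ × 10 m/s² × 1140 m = 2.611×10^7 Pa = 257.6 atm
limestone: 2621 kg/m³ × 10 m/s² × 1100 m = 2.883×10^7 Pa = 284.5 atm
marble: 2782 kg/m³ × 10 m/s² × 970 m = 2.699×10^7 Pa = 266.3 atm
basalt: 2994 kg/m³ × 10 m/s² × 1450 m = 4.341×10^7 Pa = 428.5 atm
Total = 259.2 + 257.6 + 284.5 + 266.3 + 428.5 = 1496.2 atm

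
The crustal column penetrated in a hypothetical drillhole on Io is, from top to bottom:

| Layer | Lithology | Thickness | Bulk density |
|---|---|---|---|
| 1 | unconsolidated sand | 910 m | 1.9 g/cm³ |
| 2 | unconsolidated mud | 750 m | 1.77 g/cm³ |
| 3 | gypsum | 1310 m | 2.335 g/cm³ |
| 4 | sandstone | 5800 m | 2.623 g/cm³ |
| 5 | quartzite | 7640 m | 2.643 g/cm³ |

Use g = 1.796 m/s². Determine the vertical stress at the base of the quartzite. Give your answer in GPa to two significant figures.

0.075 GPa

unconsolidated sand: 1900 kg/m³ × 1.796 m/s² × 910 m = 3.105×10^6 Pa = 3.105×10^-3 GPa
unconsolidated mud: 1770 kg/m³ × 1.796 m/s² × 750 m = 2.384×10^6 Pa = 2.384×10^-3 GPa
gypsum: 2335 kg/m³ × 1.796 m/s² × 1310 m = 5.494×10^6 Pa = 5.494×10^-3 GPa
sandstone: 2623 kg/m³ × 1.796 m/s² × 5800 m = 2.732×10^7 Pa = 0.02732 GPa
quartzite: 2643 kg/m³ × 1.796 m/s² × 7640 m = 3.627×10^7 Pa = 0.03627 GPa
Total = 3.105×10^-3 + 2.384×10^-3 + 5.494×10^-3 + 0.02732 + 0.03627 = 0.074572 GPa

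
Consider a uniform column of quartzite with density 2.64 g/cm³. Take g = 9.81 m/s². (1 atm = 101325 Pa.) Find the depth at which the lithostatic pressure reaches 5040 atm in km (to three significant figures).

h = P/(ρg) = 5040 atm / (2640 kg/m³ × 9.81 m/s²) = 5.107×10^8 Pa / 25898 Pa/m = 19719 m
= 19.719 km

19.7 km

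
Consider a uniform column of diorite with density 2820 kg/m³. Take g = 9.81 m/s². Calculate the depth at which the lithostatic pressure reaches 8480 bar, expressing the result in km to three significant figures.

30.7 km

h = P/(ρg) = 8480 bar / (2820 kg/m³ × 9.81 m/s²) = 8.480×10^8 Pa / 27664 Pa/m = 30653 m
= 30.653 km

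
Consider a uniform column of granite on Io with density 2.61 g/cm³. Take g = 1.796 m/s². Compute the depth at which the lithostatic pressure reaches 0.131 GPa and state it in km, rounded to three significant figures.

h = P/(ρg) = 0.131 GPa / (2610 kg/m³ × 1.796 m/s²) = 1.310×10^8 Pa / 4687.6 Pa/m = 27946 m
= 27.946 km

27.9 km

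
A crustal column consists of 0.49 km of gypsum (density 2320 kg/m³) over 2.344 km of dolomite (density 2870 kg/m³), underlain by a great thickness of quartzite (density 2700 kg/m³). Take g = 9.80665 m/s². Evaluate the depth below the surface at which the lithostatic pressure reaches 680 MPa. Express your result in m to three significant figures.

Pressure at base of upper layers: 2320×9.80665×490 + 2870×9.80665×2344 = 7.712×10^7 Pa = 77.12 MPa
Remaining pressure to be supplied by quartzite: 6.800×10^8 − 7.712×10^7 = 6.029×10^8 Pa
Additional depth in quartzite = 6.029×10^8 Pa / (2700 kg/m³ × 9.80665 m/s²) = 22769 m
Total depth = 2834 m + 22769 m = 25603 m

25600 m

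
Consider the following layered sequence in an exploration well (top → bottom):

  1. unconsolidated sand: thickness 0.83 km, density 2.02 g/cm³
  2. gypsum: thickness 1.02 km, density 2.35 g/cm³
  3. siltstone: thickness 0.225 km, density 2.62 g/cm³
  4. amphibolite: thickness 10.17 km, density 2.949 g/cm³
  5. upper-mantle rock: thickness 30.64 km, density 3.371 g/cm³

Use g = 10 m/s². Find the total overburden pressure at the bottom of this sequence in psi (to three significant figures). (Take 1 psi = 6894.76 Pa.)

200000 psi

unconsolidated sand: 2020 kg/m³ × 10 m/s² × 830 m = 1.677×10^7 Pa = 2432 psi
gypsum: 2350 kg/m³ × 10 m/s² × 1020 m = 2.397×10^7 Pa = 3477 psi
siltstone: 2620 kg/m³ × 10 m/s² × 225 m = 5.895×10^6 Pa = 855.0 psi
amphibolite: 2949 kg/m³ × 10 m/s² × 10170 m = 2.999×10^8 Pa = 43499 psi
upper-mantle rock: 3371 kg/m³ × 10 m/s² × 30640 m = 1.033×10^9 Pa = 1.498×10^5 psi
Total = 2432 + 3477 + 855.0 + 43499 + 1.498×10^5 = 2.0007×10^5 psi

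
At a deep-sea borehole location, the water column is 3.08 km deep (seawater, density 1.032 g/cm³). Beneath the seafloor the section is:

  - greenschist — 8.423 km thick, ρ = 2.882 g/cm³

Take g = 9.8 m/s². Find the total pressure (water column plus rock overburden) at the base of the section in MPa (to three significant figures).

seawater: 1032 kg/m³ × 9.8 m/s² × 3080 m = 3.115×10^7 Pa = 31.15 MPa
greenschist: 2882 kg/m³ × 9.8 m/s² × 8423 m = 2.379×10^8 Pa = 237.9 MPa
Total = 31.15 + 237.9 = 269.05 MPa

269 MPa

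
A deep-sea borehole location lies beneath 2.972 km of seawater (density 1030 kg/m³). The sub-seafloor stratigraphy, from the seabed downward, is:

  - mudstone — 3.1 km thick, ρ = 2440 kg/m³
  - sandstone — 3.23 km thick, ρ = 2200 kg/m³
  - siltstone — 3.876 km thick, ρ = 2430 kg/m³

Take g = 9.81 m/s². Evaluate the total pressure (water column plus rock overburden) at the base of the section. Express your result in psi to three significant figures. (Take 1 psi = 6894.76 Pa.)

seawater: 1030 kg/m³ × 9.81 m/s² × 2972 m = 3.003×10^7 Pa = 4355 psi
mudstone: 2440 kg/m³ × 9.81 m/s² × 3100 m = 7.420×10^7 Pa = 10762 psi
sandstone: 2200 kg/m³ × 9.81 m/s² × 3230 m = 6.971×10^7 Pa = 10111 psi
siltstone: 2430 kg/m³ × 9.81 m/s² × 3876 m = 9.240×10^7 Pa = 13401 psi
Total = 4355 + 10762 + 10111 + 13401 = 38629 psi

38600 psi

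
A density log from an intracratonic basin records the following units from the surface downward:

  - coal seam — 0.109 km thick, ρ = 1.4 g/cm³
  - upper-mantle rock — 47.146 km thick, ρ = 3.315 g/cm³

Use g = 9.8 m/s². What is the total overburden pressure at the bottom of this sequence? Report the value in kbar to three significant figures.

15.3 kbar

coal seam: 1400 kg/m³ × 9.8 m/s² × 109 m = 1.495×10^6 Pa = 0.01495 kbar
upper-mantle rock: 3315 kg/m³ × 9.8 m/s² × 47146 m = 1.532×10^9 Pa = 15.32 kbar
Total = 0.01495 + 15.32 = 15.331 kbar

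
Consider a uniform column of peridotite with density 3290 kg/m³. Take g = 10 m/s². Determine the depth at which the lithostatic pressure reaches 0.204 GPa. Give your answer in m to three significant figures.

h = P/(ρg) = 0.204 GPa / (3290 kg/m³ × 10 m/s²) = 2.040×10^8 Pa / 32900 Pa/m = 6200.6 m

6200 m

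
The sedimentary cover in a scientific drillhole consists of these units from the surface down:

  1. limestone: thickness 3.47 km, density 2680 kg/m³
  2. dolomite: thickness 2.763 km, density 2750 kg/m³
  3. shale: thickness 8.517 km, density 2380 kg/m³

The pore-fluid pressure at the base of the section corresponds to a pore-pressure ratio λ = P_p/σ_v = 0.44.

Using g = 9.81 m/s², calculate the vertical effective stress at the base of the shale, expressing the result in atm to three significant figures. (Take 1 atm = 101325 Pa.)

2020 atm

Overburden (lithostatic) stress σ_v:
limestone: 2680 kg/m³ × 9.81 m/s² × 3470 m = 9.123×10^7 Pa = 91.23 MPa
dolomite: 2750 kg/m³ × 9.81 m/s² × 2763 m = 7.454×10^7 Pa = 74.54 MPa
shale: 2380 kg/m³ × 9.81 m/s² × 8517 m = 1.989×10^8 Pa = 198.9 MPa
Total = 91.23 + 74.54 + 198.9 = 364.62 MPa
Pore pressure P_p = λ·σ_v = 0.44 × 364.6 MPa = 160.4 MPa
Effective stress σ' = σ_v − P_p = 364.6 − 160.4 = 204.19 MPa = 2015.2 atm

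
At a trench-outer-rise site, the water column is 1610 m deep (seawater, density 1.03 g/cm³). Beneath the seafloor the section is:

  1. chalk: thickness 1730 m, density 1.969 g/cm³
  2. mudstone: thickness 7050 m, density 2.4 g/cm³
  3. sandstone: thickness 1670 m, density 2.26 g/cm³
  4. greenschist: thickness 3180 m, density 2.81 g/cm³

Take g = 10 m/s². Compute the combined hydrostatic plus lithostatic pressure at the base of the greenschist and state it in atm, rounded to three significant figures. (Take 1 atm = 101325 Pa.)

3420 atm

seawater: 1030 kg/m³ × 10 m/s² × 1610 m = 1.658×10^7 Pa = 163.7 atm
chalk: 1969 kg/m³ × 10 m/s² × 1730 m = 3.406×10^7 Pa = 336.2 atm
mudstone: 2400 kg/m³ × 10 m/s² × 7050 m = 1.692×10^8 Pa = 1670 atm
sandstone: 2260 kg/m³ × 10 m/s² × 1670 m = 3.774×10^7 Pa = 372.5 atm
greenschist: 2810 kg/m³ × 10 m/s² × 3180 m = 8.936×10^7 Pa = 881.9 atm
Total = 163.7 + 336.2 + 1670 + 372.5 + 881.9 = 3424.1 atm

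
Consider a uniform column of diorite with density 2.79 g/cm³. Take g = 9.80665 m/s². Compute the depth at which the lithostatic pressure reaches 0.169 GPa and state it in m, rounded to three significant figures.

h = P/(ρg) = 0.169 GPa / (2790 kg/m³ × 9.80665 m/s²) = 1.690×10^8 Pa / 27361 Pa/m = 6176.8 m

6180 m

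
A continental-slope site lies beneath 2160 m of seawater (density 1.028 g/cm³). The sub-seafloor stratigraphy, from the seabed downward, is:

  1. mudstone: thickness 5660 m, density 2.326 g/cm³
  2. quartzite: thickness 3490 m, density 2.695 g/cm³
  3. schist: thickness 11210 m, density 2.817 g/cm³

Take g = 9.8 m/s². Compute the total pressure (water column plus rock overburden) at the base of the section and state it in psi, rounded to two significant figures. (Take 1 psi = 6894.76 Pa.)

80000 psi

seawater: 1028 kg/m³ × 9.8 m/s² × 2160 m = 2.176×10^7 Pa = 3156 psi
mudstone: 2326 kg/m³ × 9.8 m/s² × 5660 m = 1.290×10^8 Pa = 18713 psi
quartzite: 2695 kg/m³ × 9.8 m/s² × 3490 m = 9.217×10^7 Pa = 13369 psi
schist: 2817 kg/m³ × 9.8 m/s² × 11210 m = 3.095×10^8 Pa = 44885 psi
Total = 3156 + 18713 + 13369 + 44885 = 80122 psi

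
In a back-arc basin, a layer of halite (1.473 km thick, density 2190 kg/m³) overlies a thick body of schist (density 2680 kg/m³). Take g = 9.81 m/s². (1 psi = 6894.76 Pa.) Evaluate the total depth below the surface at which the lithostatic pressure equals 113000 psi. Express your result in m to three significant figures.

Pressure at base of upper layers: 2190×9.81×1473 = 3.165×10^7 Pa = 4590 psi
Remaining pressure to be supplied by schist: 7.791×10^8 − 3.165×10^7 = 7.475×10^8 Pa
Additional depth in schist = 7.475×10^8 Pa / (2680 kg/m³ × 9.81 m/s²) = 28431 m
Total depth = 1473 m + 28431 m = 29904 m

29900 m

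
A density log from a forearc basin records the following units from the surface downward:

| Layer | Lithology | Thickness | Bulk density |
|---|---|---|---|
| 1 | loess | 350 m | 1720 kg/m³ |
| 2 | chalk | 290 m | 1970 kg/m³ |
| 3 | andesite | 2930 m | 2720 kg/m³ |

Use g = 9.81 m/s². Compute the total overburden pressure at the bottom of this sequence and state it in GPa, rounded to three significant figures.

0.0897 GPa

loess: 1720 kg/m³ × 9.81 m/s² × 350 m = 5.906×10^6 Pa = 5.906×10^-3 GPa
chalk: 1970 kg/m³ × 9.81 m/s² × 290 m = 5.604×10^6 Pa = 5.604×10^-3 GPa
andesite: 2720 kg/m³ × 9.81 m/s² × 2930 m = 7.818×10^7 Pa = 0.07818 GPa
Total = 5.906×10^-3 + 5.604×10^-3 + 0.07818 = 0.089692 GPa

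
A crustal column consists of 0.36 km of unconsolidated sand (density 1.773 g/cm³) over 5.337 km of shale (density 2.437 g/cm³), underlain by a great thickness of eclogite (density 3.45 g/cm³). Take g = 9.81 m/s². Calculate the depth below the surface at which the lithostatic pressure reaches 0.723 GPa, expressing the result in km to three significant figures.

23.1 km

Pressure at base of upper layers: 1773×9.81×360 + 2437×9.81×5337 = 1.339×10^8 Pa = 0.1339 GPa
Remaining pressure to be supplied by eclogite: 7.230×10^8 − 1.339×10^8 = 5.891×10^8 Pa
Additional depth in eclogite = 5.891×10^8 Pa / (3450 kg/m³ × 9.81 m/s²) = 17407 m
Total depth = 5697 m + 17407 m = 23104 m
= 23.104 km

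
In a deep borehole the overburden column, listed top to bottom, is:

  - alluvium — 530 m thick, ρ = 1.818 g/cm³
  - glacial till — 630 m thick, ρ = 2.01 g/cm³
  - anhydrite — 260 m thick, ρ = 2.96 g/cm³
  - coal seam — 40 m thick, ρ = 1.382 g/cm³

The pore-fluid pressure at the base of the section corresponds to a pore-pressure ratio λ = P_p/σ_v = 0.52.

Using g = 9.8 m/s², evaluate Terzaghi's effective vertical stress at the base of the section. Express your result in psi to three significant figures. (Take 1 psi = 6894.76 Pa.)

Overburden (lithostatic) stress σ_v:
alluvium: 1818 kg/m³ × 9.8 m/s² × 530 m = 9.443×10^6 Pa = 9.443 MPa
glacial till: 2010 kg/m³ × 9.8 m/s² × 630 m = 1.241×10^7 Pa = 12.41 MPa
anhydrite: 2960 kg/m³ × 9.8 m/s² × 260 m = 7.542×10^6 Pa = 7.542 MPa
coal seam: 1382 kg/m³ × 9.8 m/s² × 40 m = 5.417×10^5 Pa = 0.5417 MPa
Total = 9.443 + 12.41 + 7.542 + 0.5417 = 29.936 MPa
Pore pressure P_p = λ·σ_v = 0.52 × 29.94 MPa = 15.57 MPa
Effective stress σ' = σ_v − P_p = 29.94 − 15.57 = 14.369 MPa = 2084.1 psi

2080 psi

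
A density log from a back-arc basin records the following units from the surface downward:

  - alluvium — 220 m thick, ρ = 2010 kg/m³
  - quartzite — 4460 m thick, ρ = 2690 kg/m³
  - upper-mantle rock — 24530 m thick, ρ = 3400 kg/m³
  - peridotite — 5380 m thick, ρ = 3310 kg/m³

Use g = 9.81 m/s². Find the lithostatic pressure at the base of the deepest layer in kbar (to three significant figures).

alluvium: 2010 kg/m³ × 9.81 m/s² × 220 m = 4.338×10^6 Pa = 0.04338 kbar
quartzite: 2690 kg/m³ × 9.81 m/s² × 4460 m = 1.177×10^8 Pa = 1.177 kbar
upper-mantle rock: 3400 kg/m³ × 9.81 m/s² × 24530 m = 8.182×10^8 Pa = 8.182 kbar
peridotite: 3310 kg/m³ × 9.81 m/s² × 5380 m = 1.747×10^8 Pa = 1.747 kbar
Total = 0.04338 + 1.177 + 8.182 + 1.747 = 11.149 kbar

11.1 kbar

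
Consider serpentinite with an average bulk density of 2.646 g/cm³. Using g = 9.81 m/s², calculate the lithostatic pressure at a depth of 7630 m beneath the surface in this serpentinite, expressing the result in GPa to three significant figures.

0.198 GPa

serpentinite: 2646 kg/m³ × 9.81 m/s² × 7630 m = 1.981×10^8 Pa = 0.1981 GPa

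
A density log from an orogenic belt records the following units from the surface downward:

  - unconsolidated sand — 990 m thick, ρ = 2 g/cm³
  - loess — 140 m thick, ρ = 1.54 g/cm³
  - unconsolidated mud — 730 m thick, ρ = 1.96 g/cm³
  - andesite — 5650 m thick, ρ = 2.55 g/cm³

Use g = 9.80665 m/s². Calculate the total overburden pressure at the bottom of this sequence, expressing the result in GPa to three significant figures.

unconsolidated sand: 2000 kg/m³ × 9.80665 m/s² × 990 m = 1.942×10^7 Pa = 0.01942 GPa
loess: 1540 kg/m³ × 9.80665 m/s² × 140 m = 2.114×10^6 Pa = 2.114×10^-3 GPa
unconsolidated mud: 1960 kg/m³ × 9.80665 m/s² × 730 m = 1.403×10^7 Pa = 0.01403 GPa
andesite: 2550 kg/m³ × 9.80665 m/s² × 5650 m = 1.413×10^8 Pa = 0.1413 GPa
Total = 0.01942 + 2.114×10^-3 + 0.01403 + 0.1413 = 0.17685 GPa

0.177 GPa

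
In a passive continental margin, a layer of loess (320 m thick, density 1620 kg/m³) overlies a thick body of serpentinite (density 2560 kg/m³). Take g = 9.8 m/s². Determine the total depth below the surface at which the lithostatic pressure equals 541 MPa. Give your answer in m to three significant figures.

21700 m

Pressure at base of upper layers: 1620×9.8×320 = 5.080×10^6 Pa = 5.080 MPa
Remaining pressure to be supplied by serpentinite: 5.410×10^8 − 5.080×10^6 = 5.359×10^8 Pa
Additional depth in serpentinite = 5.359×10^8 Pa / (2560 kg/m³ × 9.8 m/s²) = 21362 m
Total depth = 320 m + 21362 m = 21682 m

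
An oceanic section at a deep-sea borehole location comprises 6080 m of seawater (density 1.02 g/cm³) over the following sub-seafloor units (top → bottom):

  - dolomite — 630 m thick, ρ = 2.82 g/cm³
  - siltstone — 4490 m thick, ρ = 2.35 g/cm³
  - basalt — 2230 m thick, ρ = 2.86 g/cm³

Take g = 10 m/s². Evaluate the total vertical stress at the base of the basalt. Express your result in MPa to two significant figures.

seawater: 1020 kg/m³ × 10 m/s² × 6080 m = 6.202×10^7 Pa = 62.02 MPa
dolomite: 2820 kg/m³ × 10 m/s² × 630 m = 1.777×10^7 Pa = 17.77 MPa
siltstone: 2350 kg/m³ × 10 m/s² × 4490 m = 1.055×10^8 Pa = 105.5 MPa
basalt: 2860 kg/m³ × 10 m/s² × 2230 m = 6.378×10^7 Pa = 63.78 MPa
Total = 62.02 + 17.77 + 105.5 + 63.78 = 249.07 MPa

250 MPa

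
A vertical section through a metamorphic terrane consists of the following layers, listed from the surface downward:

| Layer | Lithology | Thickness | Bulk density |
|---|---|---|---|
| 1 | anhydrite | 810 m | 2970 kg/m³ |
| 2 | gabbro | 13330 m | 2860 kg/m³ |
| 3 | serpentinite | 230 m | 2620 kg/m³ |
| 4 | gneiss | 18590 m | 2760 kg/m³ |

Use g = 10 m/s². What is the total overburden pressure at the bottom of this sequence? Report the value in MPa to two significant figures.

920 MPa

anhydrite: 2970 kg/m³ × 10 m/s² × 810 m = 2.406×10^7 Pa = 24.06 MPa
gabbro: 2860 kg/m³ × 10 m/s² × 13330 m = 3.812×10^8 Pa = 381.2 MPa
serpentinite: 2620 kg/m³ × 10 m/s² × 230 m = 6.026×10^6 Pa = 6.026 MPa
gneiss: 2760 kg/m³ × 10 m/s² × 18590 m = 5.131×10^8 Pa = 513.1 MPa
Total = 24.06 + 381.2 + 6.026 + 513.1 = 924.40 MPa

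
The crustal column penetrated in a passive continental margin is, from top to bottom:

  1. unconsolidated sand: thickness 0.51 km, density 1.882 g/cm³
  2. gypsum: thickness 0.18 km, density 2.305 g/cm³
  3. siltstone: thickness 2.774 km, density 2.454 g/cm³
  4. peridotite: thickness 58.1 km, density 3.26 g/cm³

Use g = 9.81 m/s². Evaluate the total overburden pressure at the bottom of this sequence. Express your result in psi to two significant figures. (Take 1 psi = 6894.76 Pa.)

280000 psi

unconsolidated sand: 1882 kg/m³ × 9.81 m/s² × 510 m = 9.416×10^6 Pa = 1366 psi
gypsum: 2305 kg/m³ × 9.81 m/s² × 180 m = 4.070×10^6 Pa = 590.3 psi
siltstone: 2454 kg/m³ × 9.81 m/s² × 2774 m = 6.678×10^7 Pa = 9686 psi
peridotite: 3260 kg/m³ × 9.81 m/s² × 58100 m = 1.858×10^9 Pa = 2.695×10^5 psi
Total = 1366 + 590.3 + 9686 + 2.695×10^5 = 2.8113×10^5 psi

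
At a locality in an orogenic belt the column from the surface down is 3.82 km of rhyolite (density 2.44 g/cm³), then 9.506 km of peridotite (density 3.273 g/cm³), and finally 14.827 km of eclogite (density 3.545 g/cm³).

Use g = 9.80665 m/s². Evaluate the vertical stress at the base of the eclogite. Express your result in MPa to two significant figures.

910 MPa

rhyolite: 2440 kg/m³ × 9.80665 m/s² × 3820 m = 9.141×10^7 Pa = 91.41 MPa
peridotite: 3273 kg/m³ × 9.80665 m/s² × 9506 m = 3.051×10^8 Pa = 305.1 MPa
eclogite: 3545 kg/m³ × 9.80665 m/s² × 14827 m = 5.155×10^8 Pa = 515.5 MPa
Total = 91.41 + 305.1 + 515.5 = 911.98 MPa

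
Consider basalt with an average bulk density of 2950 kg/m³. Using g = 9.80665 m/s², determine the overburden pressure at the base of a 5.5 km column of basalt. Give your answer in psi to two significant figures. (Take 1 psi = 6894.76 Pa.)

23000 psi

basalt: 2950 kg/m³ × 9.80665 m/s² × 5500 m = 1.591×10^8 Pa = 23077 psi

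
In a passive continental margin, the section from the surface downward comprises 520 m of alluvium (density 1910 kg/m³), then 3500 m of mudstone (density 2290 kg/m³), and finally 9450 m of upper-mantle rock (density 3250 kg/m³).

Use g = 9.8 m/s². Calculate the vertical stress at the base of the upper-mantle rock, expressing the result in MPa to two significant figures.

390 MPa

alluvium: 1910 kg/m³ × 9.8 m/s² × 520 m = 9.733×10^6 Pa = 9.733 MPa
mudstone: 2290 kg/m³ × 9.8 m/s² × 3500 m = 7.855×10^7 Pa = 78.55 MPa
upper-mantle rock: 3250 kg/m³ × 9.8 m/s² × 9450 m = 3.010×10^8 Pa = 301.0 MPa
Total = 9.733 + 78.55 + 301.0 = 389.26 MPa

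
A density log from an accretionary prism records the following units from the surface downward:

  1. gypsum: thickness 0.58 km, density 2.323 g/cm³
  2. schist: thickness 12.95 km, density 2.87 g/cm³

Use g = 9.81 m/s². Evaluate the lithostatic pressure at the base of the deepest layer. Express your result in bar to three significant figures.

gypsum: 2323 kg/m³ × 9.81 m/s² × 580 m = 1.322×10^7 Pa = 132.2 bar
schist: 2870 kg/m³ × 9.81 m/s² × 12950 m = 3.646×10^8 Pa = 3646 bar
Total = 132.2 + 3646 = 3778.2 bar

3780 bar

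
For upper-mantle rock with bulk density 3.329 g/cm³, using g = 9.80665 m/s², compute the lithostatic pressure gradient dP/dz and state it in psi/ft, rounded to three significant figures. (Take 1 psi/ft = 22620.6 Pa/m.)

dP/dz = ρg = 3329 kg/m³ × 9.80665 m/s² = 32646 Pa/m
= 32646 Pa/m × (1 psi/ft / 22621 Pa/m) = 1.4432 psi/ft

1.44 psi/ft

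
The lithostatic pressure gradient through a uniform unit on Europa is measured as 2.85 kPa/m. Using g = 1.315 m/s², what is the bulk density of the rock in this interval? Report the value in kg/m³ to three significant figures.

ρ = (dP/dz)/g = 2.85 kPa/m / 1.315 m/s² = 2850.0 Pa/m / 1.315 m/s² = 2167.3 kg/m³

2170 kg/m³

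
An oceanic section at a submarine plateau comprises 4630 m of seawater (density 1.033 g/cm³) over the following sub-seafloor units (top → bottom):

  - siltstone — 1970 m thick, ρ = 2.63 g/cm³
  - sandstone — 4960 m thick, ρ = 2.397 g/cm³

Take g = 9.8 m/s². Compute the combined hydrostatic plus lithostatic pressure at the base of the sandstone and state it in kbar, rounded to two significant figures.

seawater: 1033 kg/m³ × 9.8 m/s² × 4630 m = 4.687×10^7 Pa = 0.4687 kbar
siltstone: 2630 kg/m³ × 9.8 m/s² × 1970 m = 5.077×10^7 Pa = 0.5077 kbar
sandstone: 2397 kg/m³ × 9.8 m/s² × 4960 m = 1.165×10^8 Pa = 1.165 kbar
Total = 0.4687 + 0.5077 + 1.165 = 2.1416 kbar

2.1 kbar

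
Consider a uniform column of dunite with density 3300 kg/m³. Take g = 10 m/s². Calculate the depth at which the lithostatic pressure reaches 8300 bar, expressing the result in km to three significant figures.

h = P/(ρg) = 8300 bar / (3300 kg/m³ × 10 m/s²) = 8.300×10^8 Pa / 33000 Pa/m = 25152 m
= 25.152 km

25.2 km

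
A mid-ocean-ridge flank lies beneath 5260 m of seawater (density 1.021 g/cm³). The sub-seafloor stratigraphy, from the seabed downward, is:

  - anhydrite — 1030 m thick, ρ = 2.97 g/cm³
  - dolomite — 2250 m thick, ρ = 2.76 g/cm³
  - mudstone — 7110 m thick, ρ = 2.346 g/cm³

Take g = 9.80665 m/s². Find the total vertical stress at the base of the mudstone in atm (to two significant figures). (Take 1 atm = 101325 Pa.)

3000 atm

seawater: 1021 kg/m³ × 9.80665 m/s² × 5260 m = 5.267×10^7 Pa = 519.8 atm
anhydrite: 2970 kg/m³ × 9.80665 m/s² × 1030 m = 3.000×10^7 Pa = 296.1 atm
dolomite: 2760 kg/m³ × 9.80665 m/s² × 2250 m = 6.090×10^7 Pa = 601.0 atm
mudstone: 2346 kg/m³ × 9.80665 m/s² × 7110 m = 1.636×10^8 Pa = 1614 atm
Total = 519.8 + 296.1 + 601.0 + 1614 = 3031.2 atm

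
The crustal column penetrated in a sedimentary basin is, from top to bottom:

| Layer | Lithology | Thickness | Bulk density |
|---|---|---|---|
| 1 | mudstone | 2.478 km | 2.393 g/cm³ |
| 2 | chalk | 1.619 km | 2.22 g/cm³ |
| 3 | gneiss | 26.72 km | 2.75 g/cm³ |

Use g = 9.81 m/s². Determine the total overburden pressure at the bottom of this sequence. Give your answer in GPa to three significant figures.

0.814 GPa

mudstone: 2393 kg/m³ × 9.81 m/s² × 2478 m = 5.817×10^7 Pa = 0.05817 GPa
chalk: 2220 kg/m³ × 9.81 m/s² × 1619 m = 3.526×10^7 Pa = 0.03526 GPa
gneiss: 2750 kg/m³ × 9.81 m/s² × 26720 m = 7.208×10^8 Pa = 0.7208 GPa
Total = 0.05817 + 0.03526 + 0.7208 = 0.81427 GPa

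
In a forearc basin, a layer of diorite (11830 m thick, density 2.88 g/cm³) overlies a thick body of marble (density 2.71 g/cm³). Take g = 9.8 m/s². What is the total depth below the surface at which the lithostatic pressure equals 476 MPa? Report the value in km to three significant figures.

Pressure at base of upper layers: 2880×9.8×11830 = 3.339×10^8 Pa = 333.9 MPa
Remaining pressure to be supplied by marble: 4.760×10^8 − 3.339×10^8 = 1.421×10^8 Pa
Additional depth in marble = 1.421×10^8 Pa / (2710 kg/m³ × 9.8 m/s²) = 5350.9 m
Total depth = 11830 m + 5350.9 m = 17181 m
= 17.181 km

17.2 km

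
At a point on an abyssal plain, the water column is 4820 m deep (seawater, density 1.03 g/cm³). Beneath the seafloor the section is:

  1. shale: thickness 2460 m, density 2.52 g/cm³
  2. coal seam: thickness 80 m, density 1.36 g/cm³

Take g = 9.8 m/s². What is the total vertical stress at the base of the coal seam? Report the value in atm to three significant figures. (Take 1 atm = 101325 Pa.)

1090 atm

seawater: 1030 kg/m³ × 9.8 m/s² × 4820 m = 4.865×10^7 Pa = 480.2 atm
shale: 2520 kg/m³ × 9.8 m/s² × 2460 m = 6.075×10^7 Pa = 599.6 atm
coal seam: 1360 kg/m³ × 9.8 m/s² × 80 m = 1.066×10^6 Pa = 10.52 atm
Total = 480.2 + 599.6 + 10.52 = 1090.3 atm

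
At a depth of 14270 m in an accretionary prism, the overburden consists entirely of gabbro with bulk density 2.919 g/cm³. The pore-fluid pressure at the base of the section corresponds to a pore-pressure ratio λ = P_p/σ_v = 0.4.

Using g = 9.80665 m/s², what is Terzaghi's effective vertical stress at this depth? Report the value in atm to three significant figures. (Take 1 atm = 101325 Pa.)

2420 atm

Overburden (lithostatic) stress σ_v:
gabbro: 2919 kg/m³ × 9.80665 m/s² × 14270 m = 4.085×10^8 Pa = 408.5 MPa
Pore pressure P_p = λ·σ_v = 0.4 × 408.5 MPa = 163.4 MPa
Effective stress σ' = σ_v − P_p = 408.5 − 163.4 = 245.09 MPa = 2418.9 atm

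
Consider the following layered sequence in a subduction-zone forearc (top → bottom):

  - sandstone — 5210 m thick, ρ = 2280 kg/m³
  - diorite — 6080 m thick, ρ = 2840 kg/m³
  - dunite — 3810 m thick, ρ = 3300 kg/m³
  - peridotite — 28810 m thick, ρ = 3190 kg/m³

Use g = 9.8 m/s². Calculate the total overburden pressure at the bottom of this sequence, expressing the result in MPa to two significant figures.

sandstone: 2280 kg/m³ × 9.8 m/s² × 5210 m = 1.164×10^8 Pa = 116.4 MPa
diorite: 2840 kg/m³ × 9.8 m/s² × 6080 m = 1.692×10^8 Pa = 169.2 MPa
dunite: 3300 kg/m³ × 9.8 m/s² × 3810 m = 1.232×10^8 Pa = 123.2 MPa
peridotite: 3190 kg/m³ × 9.8 m/s² × 28810 m = 9.007×10^8 Pa = 900.7 MPa
Total = 116.4 + 169.2 + 123.2 + 900.7 = 1309.5 MPa

1300 MPa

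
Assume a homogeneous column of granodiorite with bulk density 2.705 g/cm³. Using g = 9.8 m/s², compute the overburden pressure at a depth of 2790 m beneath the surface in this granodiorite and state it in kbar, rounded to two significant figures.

0.74 kbar

granodiorite: 2705 kg/m³ × 9.8 m/s² × 2790 m = 7.396×10^7 Pa = 0.7396 kbar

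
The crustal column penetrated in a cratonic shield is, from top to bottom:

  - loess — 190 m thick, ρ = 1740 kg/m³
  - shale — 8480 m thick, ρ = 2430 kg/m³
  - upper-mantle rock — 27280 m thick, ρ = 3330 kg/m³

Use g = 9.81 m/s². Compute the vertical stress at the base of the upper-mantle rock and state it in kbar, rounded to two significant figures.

11 kbar

loess: 1740 kg/m³ × 9.81 m/s² × 190 m = 3.243×10^6 Pa = 0.03243 kbar
shale: 2430 kg/m³ × 9.81 m/s² × 8480 m = 2.021×10^8 Pa = 2.021 kbar
upper-mantle rock: 3330 kg/m³ × 9.81 m/s² × 27280 m = 8.912×10^8 Pa = 8.912 kbar
Total = 0.03243 + 2.021 + 8.912 = 10.966 kbar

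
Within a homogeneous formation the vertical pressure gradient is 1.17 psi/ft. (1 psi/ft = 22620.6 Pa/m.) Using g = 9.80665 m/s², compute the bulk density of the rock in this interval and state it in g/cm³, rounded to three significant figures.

2.70 g/cm³

ρ = (dP/dz)/g = 1.17 psi/ft / 9.80665 m/s² = 26466 Pa/m / 9.80665 m/s² = 2698.8 kg/m³
= 2.699 g/cm³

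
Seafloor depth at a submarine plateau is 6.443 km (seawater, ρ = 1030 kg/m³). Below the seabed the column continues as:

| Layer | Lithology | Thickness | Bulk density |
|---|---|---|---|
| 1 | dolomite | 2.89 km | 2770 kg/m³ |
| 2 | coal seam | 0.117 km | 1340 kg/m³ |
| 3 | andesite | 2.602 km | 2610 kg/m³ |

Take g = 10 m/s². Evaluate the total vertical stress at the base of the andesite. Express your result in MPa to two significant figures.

seawater: 1030 kg/m³ × 10 m/s² × 6443 m = 6.636×10^7 Pa = 66.36 MPa
dolomite: 2770 kg/m³ × 10 m/s² × 2890 m = 8.005×10^7 Pa = 80.05 MPa
coal seam: 1340 kg/m³ × 10 m/s² × 117 m = 1.568×10^6 Pa = 1.568 MPa
andesite: 2610 kg/m³ × 10 m/s² × 2602 m = 6.791×10^7 Pa = 67.91 MPa
Total = 66.36 + 80.05 + 1.568 + 67.91 = 215.90 MPa

220 MPa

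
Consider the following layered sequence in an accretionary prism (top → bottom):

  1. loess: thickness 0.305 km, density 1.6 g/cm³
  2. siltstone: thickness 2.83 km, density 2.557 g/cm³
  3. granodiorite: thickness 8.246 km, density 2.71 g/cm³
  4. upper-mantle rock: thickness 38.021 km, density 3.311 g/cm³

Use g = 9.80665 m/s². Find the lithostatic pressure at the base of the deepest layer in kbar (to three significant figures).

15.3 kbar

loess: 1600 kg/m³ × 9.80665 m/s² × 305 m = 4.786×10^6 Pa = 0.04786 kbar
siltstone: 2557 kg/m³ × 9.80665 m/s² × 2830 m = 7.096×10^7 Pa = 0.7096 kbar
granodiorite: 2710 kg/m³ × 9.80665 m/s² × 8246 m = 2.191×10^8 Pa = 2.191 kbar
upper-mantle rock: 3311 kg/m³ × 9.80665 m/s² × 38021 m = 1.235×10^9 Pa = 12.35 kbar
Total = 0.04786 + 0.7096 + 2.191 + 12.35 = 15.294 kbar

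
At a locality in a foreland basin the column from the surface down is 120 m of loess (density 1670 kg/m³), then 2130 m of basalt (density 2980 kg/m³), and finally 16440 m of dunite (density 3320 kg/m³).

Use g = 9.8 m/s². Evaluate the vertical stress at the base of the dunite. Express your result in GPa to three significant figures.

0.599 GPa

loess: 1670 kg/m³ × 9.8 m/s² × 120 m = 1.964×10^6 Pa = 1.964×10^-3 GPa
basalt: 2980 kg/m³ × 9.8 m/s² × 2130 m = 6.220×10^7 Pa = 0.06220 GPa
dunite: 3320 kg/m³ × 9.8 m/s² × 16440 m = 5.349×10^8 Pa = 0.5349 GPa
Total = 1.964×10^-3 + 0.06220 + 0.5349 = 0.59906 GPa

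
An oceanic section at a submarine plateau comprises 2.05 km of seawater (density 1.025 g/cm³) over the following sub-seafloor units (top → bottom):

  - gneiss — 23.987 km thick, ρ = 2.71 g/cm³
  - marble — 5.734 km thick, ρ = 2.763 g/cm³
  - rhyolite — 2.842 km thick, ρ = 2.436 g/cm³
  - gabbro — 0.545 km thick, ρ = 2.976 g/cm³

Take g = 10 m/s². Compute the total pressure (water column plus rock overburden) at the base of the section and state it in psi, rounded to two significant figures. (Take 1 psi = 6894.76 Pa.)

130000 psi

seawater: 1025 kg/m³ × 10 m/s² × 2050 m = 2.101×10^7 Pa = 3048 psi
gneiss: 2710 kg/m³ × 10 m/s² × 23987 m = 6.500×10^8 Pa = 94281 psi
marble: 2763 kg/m³ × 10 m/s² × 5734 m = 1.584×10^8 Pa = 22978 psi
rhyolite: 2436 kg/m³ × 10 m/s² × 2842 m = 6.923×10^7 Pa = 10041 psi
gabbro: 2976 kg/m³ × 10 m/s² × 545 m = 1.622×10^7 Pa = 2352 psi
Total = 3048 + 94281 + 22978 + 10041 + 2352 = 1.3270×10^5 psi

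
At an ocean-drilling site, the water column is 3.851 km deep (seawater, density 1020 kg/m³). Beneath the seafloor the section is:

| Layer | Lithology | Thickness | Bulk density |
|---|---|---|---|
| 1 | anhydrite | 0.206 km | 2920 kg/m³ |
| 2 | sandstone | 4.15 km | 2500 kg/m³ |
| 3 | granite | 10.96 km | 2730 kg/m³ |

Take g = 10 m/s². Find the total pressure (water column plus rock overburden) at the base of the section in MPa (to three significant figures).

448 MPa

seawater: 1020 kg/m³ × 10 m/s² × 3851 m = 3.928×10^7 Pa = 39.28 MPa
anhydrite: 2920 kg/m³ × 10 m/s² × 206 m = 6.015×10^6 Pa = 6.015 MPa
sandstone: 2500 kg/m³ × 10 m/s² × 4150 m = 1.038×10^8 Pa = 103.8 MPa
granite: 2730 kg/m³ × 10 m/s² × 10960 m = 2.992×10^8 Pa = 299.2 MPa
Total = 39.28 + 6.015 + 103.8 + 299.2 = 448.25 MPa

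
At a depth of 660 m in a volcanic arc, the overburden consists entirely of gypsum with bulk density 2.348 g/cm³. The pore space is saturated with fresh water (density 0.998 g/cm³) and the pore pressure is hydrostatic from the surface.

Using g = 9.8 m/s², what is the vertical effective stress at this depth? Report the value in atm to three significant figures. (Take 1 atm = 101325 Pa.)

86.2 atm

Overburden (lithostatic) stress σ_v:
gypsum: 2348 kg/m³ × 9.8 m/s² × 660 m = 1.519×10^7 Pa = 15.19 MPa
Pore pressure P_p = 998 kg/m³ × 9.8 m/s² × 660 m = 6.455×10^6 Pa = 6.455 MPa
Effective stress σ' = σ_v − P_p = 15.19 − 6.455 = 8.7318 MPa = 86.176 atm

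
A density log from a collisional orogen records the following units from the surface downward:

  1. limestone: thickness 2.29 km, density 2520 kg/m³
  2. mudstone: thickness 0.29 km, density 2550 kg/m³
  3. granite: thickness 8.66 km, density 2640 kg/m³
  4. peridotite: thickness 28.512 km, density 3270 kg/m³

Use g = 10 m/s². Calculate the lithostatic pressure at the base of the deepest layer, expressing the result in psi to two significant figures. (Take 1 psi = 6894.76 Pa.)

180000 psi

limestone: 2520 kg/m³ × 10 m/s² × 2290 m = 5.771×10^7 Pa = 8370 psi
mudstone: 2550 kg/m³ × 10 m/s² × 290 m = 7.395×10^6 Pa = 1073 psi
granite: 2640 kg/m³ × 10 m/s² × 8660 m = 2.286×10^8 Pa = 33159 psi
peridotite: 3270 kg/m³ × 10 m/s² × 28512 m = 9.323×10^8 Pa = 1.352×10^5 psi
Total = 8370 + 1073 + 33159 + 1.352×10^5 = 1.7783×10^5 psi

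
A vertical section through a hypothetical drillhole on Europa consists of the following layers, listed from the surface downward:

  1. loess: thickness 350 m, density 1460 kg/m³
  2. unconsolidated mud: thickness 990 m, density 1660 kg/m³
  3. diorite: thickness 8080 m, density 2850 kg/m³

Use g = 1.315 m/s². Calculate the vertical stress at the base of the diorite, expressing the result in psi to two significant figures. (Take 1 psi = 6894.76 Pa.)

loess: 1460 kg/m³ × 1.315 m/s² × 350 m = 6.720×10^5 Pa = 97.46 psi
unconsolidated mud: 1660 kg/m³ × 1.315 m/s² × 990 m = 2.161×10^6 Pa = 313.4 psi
diorite: 2850 kg/m³ × 1.315 m/s² × 8080 m = 3.028×10^7 Pa = 4392 psi
Total = 97.46 + 313.4 + 4392 = 4802.9 psi

4800 psi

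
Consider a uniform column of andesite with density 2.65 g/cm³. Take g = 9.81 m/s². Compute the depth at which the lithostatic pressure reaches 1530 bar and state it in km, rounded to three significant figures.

5.89 km

h = P/(ρg) = 1530 bar / (2650 kg/m³ × 9.81 m/s²) = 1.530×10^8 Pa / 25996 Pa/m = 5885.4 m
= 5.8854 km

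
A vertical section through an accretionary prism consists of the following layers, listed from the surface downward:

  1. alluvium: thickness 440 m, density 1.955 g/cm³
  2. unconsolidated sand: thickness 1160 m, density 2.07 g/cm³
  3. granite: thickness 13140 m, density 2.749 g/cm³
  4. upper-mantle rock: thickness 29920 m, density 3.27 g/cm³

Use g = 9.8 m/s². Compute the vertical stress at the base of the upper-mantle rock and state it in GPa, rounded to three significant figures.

1.34 GPa

alluvium: 1955 kg/m³ × 9.8 m/s² × 440 m = 8.430×10^6 Pa = 8.430×10^-3 GPa
unconsolidated sand: 2070 kg/m³ × 9.8 m/s² × 1160 m = 2.353×10^7 Pa = 0.02353 GPa
granite: 2749 kg/m³ × 9.8 m/s² × 13140 m = 3.540×10^8 Pa = 0.3540 GPa
upper-mantle rock: 3270 kg/m³ × 9.8 m/s² × 29920 m = 9.588×10^8 Pa = 0.9588 GPa
Total = 8.430×10^-3 + 0.02353 + 0.3540 + 0.9588 = 1.3448 GPa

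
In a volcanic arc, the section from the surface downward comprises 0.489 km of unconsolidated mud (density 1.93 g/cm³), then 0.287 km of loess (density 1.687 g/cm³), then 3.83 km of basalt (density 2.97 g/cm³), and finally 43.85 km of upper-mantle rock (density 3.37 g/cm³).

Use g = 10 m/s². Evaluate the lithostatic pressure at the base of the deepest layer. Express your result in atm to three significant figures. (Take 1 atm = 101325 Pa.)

15800 atm

unconsolidated mud: 1930 kg/m³ × 10 m/s² × 489 m = 9.438×10^6 Pa = 93.14 atm
loess: 1687 kg/m³ × 10 m/s² × 287 m = 4.842×10^6 Pa = 47.78 atm
basalt: 2970 kg/m³ × 10 m/s² × 3830 m = 1.138×10^8 Pa = 1123 atm
upper-mantle rock: 3370 kg/m³ × 10 m/s² × 43850 m = 1.478×10^9 Pa = 14584 atm
Total = 93.14 + 47.78 + 1123 + 14584 = 15848 atm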